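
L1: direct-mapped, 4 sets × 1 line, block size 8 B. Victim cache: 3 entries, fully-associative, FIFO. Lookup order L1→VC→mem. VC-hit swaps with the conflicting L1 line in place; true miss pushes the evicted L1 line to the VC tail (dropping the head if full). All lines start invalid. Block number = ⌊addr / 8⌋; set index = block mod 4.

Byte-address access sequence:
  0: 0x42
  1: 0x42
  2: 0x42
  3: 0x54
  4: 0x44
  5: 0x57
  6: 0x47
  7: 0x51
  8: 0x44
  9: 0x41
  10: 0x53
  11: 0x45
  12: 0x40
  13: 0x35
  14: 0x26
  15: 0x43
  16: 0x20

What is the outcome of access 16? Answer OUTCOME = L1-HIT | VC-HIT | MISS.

OUTCOME = VC-HIT

0: 0x42 (blk 8, set 0) → MISS  vc=[]
1: 0x42 (blk 8, set 0) → L1-HIT  vc=[]
2: 0x42 (blk 8, set 0) → L1-HIT  vc=[]
3: 0x54 (blk 10, set 2) → MISS  vc=[]
4: 0x44 (blk 8, set 0) → L1-HIT  vc=[]
5: 0x57 (blk 10, set 2) → L1-HIT  vc=[]
6: 0x47 (blk 8, set 0) → L1-HIT  vc=[]
7: 0x51 (blk 10, set 2) → L1-HIT  vc=[]
8: 0x44 (blk 8, set 0) → L1-HIT  vc=[]
9: 0x41 (blk 8, set 0) → L1-HIT  vc=[]
10: 0x53 (blk 10, set 2) → L1-HIT  vc=[]
11: 0x45 (blk 8, set 0) → L1-HIT  vc=[]
12: 0x40 (blk 8, set 0) → L1-HIT  vc=[]
13: 0x35 (blk 6, set 2) → MISS  vc=[10]
14: 0x26 (blk 4, set 0) → MISS  vc=[10, 8]
15: 0x43 (blk 8, set 0) → VC-HIT  vc=[10, 4]
16: 0x20 (blk 4, set 0) → VC-HIT  vc=[10, 8]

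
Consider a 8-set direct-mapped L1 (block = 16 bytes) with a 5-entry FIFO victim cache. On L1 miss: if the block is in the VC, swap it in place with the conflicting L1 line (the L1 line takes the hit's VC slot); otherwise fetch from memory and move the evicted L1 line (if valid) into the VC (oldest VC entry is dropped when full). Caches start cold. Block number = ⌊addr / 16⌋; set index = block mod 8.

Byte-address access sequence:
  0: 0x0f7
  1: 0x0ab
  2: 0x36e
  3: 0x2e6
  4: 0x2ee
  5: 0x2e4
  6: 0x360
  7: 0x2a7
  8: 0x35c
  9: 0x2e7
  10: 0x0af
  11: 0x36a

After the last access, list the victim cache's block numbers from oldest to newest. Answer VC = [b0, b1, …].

  [0] addr=0xf7 blk=15 s=7: MISS | VC []
  [1] addr=0xab blk=10 s=2: MISS | VC []
  [2] addr=0x36e blk=54 s=6: MISS | VC []
  [3] addr=0x2e6 blk=46 s=6: MISS | VC [54]
  [4] addr=0x2ee blk=46 s=6: L1-HIT | VC [54]
  [5] addr=0x2e4 blk=46 s=6: L1-HIT | VC [54]
  [6] addr=0x360 blk=54 s=6: VC-HIT | VC [46]
  [7] addr=0x2a7 blk=42 s=2: MISS | VC [46, 10]
  [8] addr=0x35c blk=53 s=5: MISS | VC [46, 10]
  [9] addr=0x2e7 blk=46 s=6: VC-HIT | VC [54, 10]
  [10] addr=0xaf blk=10 s=2: VC-HIT | VC [54, 42]
  [11] addr=0x36a blk=54 s=6: VC-HIT | VC [46, 42]

VC = [46, 42]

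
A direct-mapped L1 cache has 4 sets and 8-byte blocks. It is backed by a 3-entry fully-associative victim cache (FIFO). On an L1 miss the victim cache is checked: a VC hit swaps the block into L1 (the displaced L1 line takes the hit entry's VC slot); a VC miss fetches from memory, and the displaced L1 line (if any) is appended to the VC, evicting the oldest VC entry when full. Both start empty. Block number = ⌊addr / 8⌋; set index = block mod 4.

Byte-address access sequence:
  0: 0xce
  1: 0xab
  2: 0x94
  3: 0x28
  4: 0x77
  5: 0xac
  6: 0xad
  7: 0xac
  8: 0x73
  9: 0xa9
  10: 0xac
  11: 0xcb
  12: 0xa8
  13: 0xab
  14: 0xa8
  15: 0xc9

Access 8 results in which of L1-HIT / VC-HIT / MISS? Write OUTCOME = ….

0: 0xce (blk 25, set 1) → MISS  vc=[]
1: 0xab (blk 21, set 1) → MISS  vc=[25]
2: 0x94 (blk 18, set 2) → MISS  vc=[25]
3: 0x28 (blk 5, set 1) → MISS  vc=[25, 21]
4: 0x77 (blk 14, set 2) → MISS  vc=[25, 21, 18]
5: 0xac (blk 21, set 1) → VC-HIT  vc=[25, 5, 18]
6: 0xad (blk 21, set 1) → L1-HIT  vc=[25, 5, 18]
7: 0xac (blk 21, set 1) → L1-HIT  vc=[25, 5, 18]
8: 0x73 (blk 14, set 2) → L1-HIT  vc=[25, 5, 18]
9: 0xa9 (blk 21, set 1) → L1-HIT  vc=[25, 5, 18]
10: 0xac (blk 21, set 1) → L1-HIT  vc=[25, 5, 18]
11: 0xcb (blk 25, set 1) → VC-HIT  vc=[21, 5, 18]
12: 0xa8 (blk 21, set 1) → VC-HIT  vc=[25, 5, 18]
13: 0xab (blk 21, set 1) → L1-HIT  vc=[25, 5, 18]
14: 0xa8 (blk 21, set 1) → L1-HIT  vc=[25, 5, 18]
15: 0xc9 (blk 25, set 1) → VC-HIT  vc=[21, 5, 18]

OUTCOME = L1-HIT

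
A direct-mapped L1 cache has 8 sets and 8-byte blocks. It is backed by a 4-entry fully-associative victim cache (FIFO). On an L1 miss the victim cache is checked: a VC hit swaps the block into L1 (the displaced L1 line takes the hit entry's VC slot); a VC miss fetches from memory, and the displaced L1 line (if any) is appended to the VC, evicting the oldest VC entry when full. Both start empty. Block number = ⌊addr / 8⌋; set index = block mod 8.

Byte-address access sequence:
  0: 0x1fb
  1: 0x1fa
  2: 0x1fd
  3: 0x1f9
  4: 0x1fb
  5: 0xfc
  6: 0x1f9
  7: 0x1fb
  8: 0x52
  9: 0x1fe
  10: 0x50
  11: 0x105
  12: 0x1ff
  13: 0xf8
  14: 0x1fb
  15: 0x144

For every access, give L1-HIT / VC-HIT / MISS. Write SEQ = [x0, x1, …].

SEQ = [MISS, L1-HIT, L1-HIT, L1-HIT, L1-HIT, MISS, VC-HIT, L1-HIT, MISS, L1-HIT, L1-HIT, MISS, L1-HIT, VC-HIT, VC-HIT, MISS]

  [0] addr=0x1fb blk=63 s=7: MISS | VC []
  [1] addr=0x1fa blk=63 s=7: L1-HIT | VC []
  [2] addr=0x1fd blk=63 s=7: L1-HIT | VC []
  [3] addr=0x1f9 blk=63 s=7: L1-HIT | VC []
  [4] addr=0x1fb blk=63 s=7: L1-HIT | VC []
  [5] addr=0xfc blk=31 s=7: MISS | VC [63]
  [6] addr=0x1f9 blk=63 s=7: VC-HIT | VC [31]
  [7] addr=0x1fb blk=63 s=7: L1-HIT | VC [31]
  [8] addr=0x52 blk=10 s=2: MISS | VC [31]
  [9] addr=0x1fe blk=63 s=7: L1-HIT | VC [31]
  [10] addr=0x50 blk=10 s=2: L1-HIT | VC [31]
  [11] addr=0x105 blk=32 s=0: MISS | VC [31]
  [12] addr=0x1ff blk=63 s=7: L1-HIT | VC [31]
  [13] addr=0xf8 blk=31 s=7: VC-HIT | VC [63]
  [14] addr=0x1fb blk=63 s=7: VC-HIT | VC [31]
  [15] addr=0x144 blk=40 s=0: MISS | VC [31, 32]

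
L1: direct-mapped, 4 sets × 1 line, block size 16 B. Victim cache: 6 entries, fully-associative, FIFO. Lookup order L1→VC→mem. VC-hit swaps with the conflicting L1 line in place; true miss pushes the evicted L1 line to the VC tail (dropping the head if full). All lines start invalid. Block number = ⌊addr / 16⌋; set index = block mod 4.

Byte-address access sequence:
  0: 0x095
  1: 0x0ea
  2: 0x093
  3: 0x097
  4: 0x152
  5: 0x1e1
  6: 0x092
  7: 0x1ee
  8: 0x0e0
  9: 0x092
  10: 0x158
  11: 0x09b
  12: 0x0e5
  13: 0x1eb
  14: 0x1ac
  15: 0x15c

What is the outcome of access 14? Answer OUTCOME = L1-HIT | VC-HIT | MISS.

#0 0x95→b9/s1 MISS; vc=[]
#1 0xea→b14/s2 MISS; vc=[]
#2 0x93→b9/s1 L1-HIT; vc=[]
#3 0x97→b9/s1 L1-HIT; vc=[]
#4 0x152→b21/s1 MISS; vc=[9]
#5 0x1e1→b30/s2 MISS; vc=[9,14]
#6 0x92→b9/s1 VC-HIT; vc=[21,14]
#7 0x1ee→b30/s2 L1-HIT; vc=[21,14]
#8 0xe0→b14/s2 VC-HIT; vc=[21,30]
#9 0x92→b9/s1 L1-HIT; vc=[21,30]
#10 0x158→b21/s1 VC-HIT; vc=[9,30]
#11 0x9b→b9/s1 VC-HIT; vc=[21,30]
#12 0xe5→b14/s2 L1-HIT; vc=[21,30]
#13 0x1eb→b30/s2 VC-HIT; vc=[21,14]
#14 0x1ac→b26/s2 MISS; vc=[21,14,30]
#15 0x15c→b21/s1 VC-HIT; vc=[9,14,30]

OUTCOME = MISS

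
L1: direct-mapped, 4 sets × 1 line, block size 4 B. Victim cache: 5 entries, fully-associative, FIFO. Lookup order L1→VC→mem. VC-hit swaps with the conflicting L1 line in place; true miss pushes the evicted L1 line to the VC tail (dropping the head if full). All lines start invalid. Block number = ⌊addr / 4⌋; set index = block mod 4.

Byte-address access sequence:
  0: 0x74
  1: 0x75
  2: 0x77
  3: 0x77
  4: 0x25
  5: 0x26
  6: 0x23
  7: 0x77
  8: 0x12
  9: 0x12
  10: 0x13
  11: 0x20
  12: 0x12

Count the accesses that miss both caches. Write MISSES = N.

0: 0x74 (blk 29, set 1) → MISS  vc=[]
1: 0x75 (blk 29, set 1) → L1-HIT  vc=[]
2: 0x77 (blk 29, set 1) → L1-HIT  vc=[]
3: 0x77 (blk 29, set 1) → L1-HIT  vc=[]
4: 0x25 (blk 9, set 1) → MISS  vc=[29]
5: 0x26 (blk 9, set 1) → L1-HIT  vc=[29]
6: 0x23 (blk 8, set 0) → MISS  vc=[29]
7: 0x77 (blk 29, set 1) → VC-HIT  vc=[9]
8: 0x12 (blk 4, set 0) → MISS  vc=[9, 8]
9: 0x12 (blk 4, set 0) → L1-HIT  vc=[9, 8]
10: 0x13 (blk 4, set 0) → L1-HIT  vc=[9, 8]
11: 0x20 (blk 8, set 0) → VC-HIT  vc=[9, 4]
12: 0x12 (blk 4, set 0) → VC-HIT  vc=[9, 8]

MISSES = 4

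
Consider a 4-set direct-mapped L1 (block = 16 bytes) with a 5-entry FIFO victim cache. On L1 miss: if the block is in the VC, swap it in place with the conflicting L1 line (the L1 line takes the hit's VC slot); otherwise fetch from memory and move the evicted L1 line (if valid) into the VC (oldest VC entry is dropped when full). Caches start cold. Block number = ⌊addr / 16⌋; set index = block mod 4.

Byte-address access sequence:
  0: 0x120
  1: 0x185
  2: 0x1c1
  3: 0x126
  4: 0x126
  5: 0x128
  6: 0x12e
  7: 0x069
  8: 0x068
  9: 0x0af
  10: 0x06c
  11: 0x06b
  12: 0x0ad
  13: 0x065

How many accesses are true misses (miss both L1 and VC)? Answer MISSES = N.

0: 0x120 (blk 18, set 2) → MISS  vc=[]
1: 0x185 (blk 24, set 0) → MISS  vc=[]
2: 0x1c1 (blk 28, set 0) → MISS  vc=[24]
3: 0x126 (blk 18, set 2) → L1-HIT  vc=[24]
4: 0x126 (blk 18, set 2) → L1-HIT  vc=[24]
5: 0x128 (blk 18, set 2) → L1-HIT  vc=[24]
6: 0x12e (blk 18, set 2) → L1-HIT  vc=[24]
7: 0x69 (blk 6, set 2) → MISS  vc=[24, 18]
8: 0x68 (blk 6, set 2) → L1-HIT  vc=[24, 18]
9: 0xaf (blk 10, set 2) → MISS  vc=[24, 18, 6]
10: 0x6c (blk 6, set 2) → VC-HIT  vc=[24, 18, 10]
11: 0x6b (blk 6, set 2) → L1-HIT  vc=[24, 18, 10]
12: 0xad (blk 10, set 2) → VC-HIT  vc=[24, 18, 6]
13: 0x65 (blk 6, set 2) → VC-HIT  vc=[24, 18, 10]

MISSES = 5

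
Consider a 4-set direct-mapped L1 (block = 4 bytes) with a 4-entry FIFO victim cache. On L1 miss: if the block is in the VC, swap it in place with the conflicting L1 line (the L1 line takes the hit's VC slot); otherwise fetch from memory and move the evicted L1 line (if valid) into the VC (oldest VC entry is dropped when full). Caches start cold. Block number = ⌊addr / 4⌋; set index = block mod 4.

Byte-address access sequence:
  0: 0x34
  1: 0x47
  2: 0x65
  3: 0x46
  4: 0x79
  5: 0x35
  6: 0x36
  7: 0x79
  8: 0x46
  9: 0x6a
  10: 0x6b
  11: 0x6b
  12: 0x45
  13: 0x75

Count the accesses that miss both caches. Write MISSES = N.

MISSES = 6

0: 0x34 (blk 13, set 1) → MISS  vc=[]
1: 0x47 (blk 17, set 1) → MISS  vc=[13]
2: 0x65 (blk 25, set 1) → MISS  vc=[13, 17]
3: 0x46 (blk 17, set 1) → VC-HIT  vc=[13, 25]
4: 0x79 (blk 30, set 2) → MISS  vc=[13, 25]
5: 0x35 (blk 13, set 1) → VC-HIT  vc=[17, 25]
6: 0x36 (blk 13, set 1) → L1-HIT  vc=[17, 25]
7: 0x79 (blk 30, set 2) → L1-HIT  vc=[17, 25]
8: 0x46 (blk 17, set 1) → VC-HIT  vc=[13, 25]
9: 0x6a (blk 26, set 2) → MISS  vc=[13, 25, 30]
10: 0x6b (blk 26, set 2) → L1-HIT  vc=[13, 25, 30]
11: 0x6b (blk 26, set 2) → L1-HIT  vc=[13, 25, 30]
12: 0x45 (blk 17, set 1) → L1-HIT  vc=[13, 25, 30]
13: 0x75 (blk 29, set 1) → MISS  vc=[13, 25, 30, 17]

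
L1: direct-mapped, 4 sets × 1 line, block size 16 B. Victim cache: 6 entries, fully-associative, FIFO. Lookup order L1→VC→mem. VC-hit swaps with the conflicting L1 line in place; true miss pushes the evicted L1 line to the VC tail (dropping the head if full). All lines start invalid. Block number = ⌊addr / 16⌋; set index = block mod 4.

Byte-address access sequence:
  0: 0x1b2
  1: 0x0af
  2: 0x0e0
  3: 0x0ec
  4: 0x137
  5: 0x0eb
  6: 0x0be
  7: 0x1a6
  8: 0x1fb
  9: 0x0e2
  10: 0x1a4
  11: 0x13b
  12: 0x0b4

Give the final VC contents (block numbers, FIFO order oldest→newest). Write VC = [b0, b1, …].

VC = [10, 27, 31, 14, 19]

0: 0x1b2 (blk 27, set 3) → MISS  vc=[]
1: 0xaf (blk 10, set 2) → MISS  vc=[]
2: 0xe0 (blk 14, set 2) → MISS  vc=[10]
3: 0xec (blk 14, set 2) → L1-HIT  vc=[10]
4: 0x137 (blk 19, set 3) → MISS  vc=[10, 27]
5: 0xeb (blk 14, set 2) → L1-HIT  vc=[10, 27]
6: 0xbe (blk 11, set 3) → MISS  vc=[10, 27, 19]
7: 0x1a6 (blk 26, set 2) → MISS  vc=[10, 27, 19, 14]
8: 0x1fb (blk 31, set 3) → MISS  vc=[10, 27, 19, 14, 11]
9: 0xe2 (blk 14, set 2) → VC-HIT  vc=[10, 27, 19, 26, 11]
10: 0x1a4 (blk 26, set 2) → VC-HIT  vc=[10, 27, 19, 14, 11]
11: 0x13b (blk 19, set 3) → VC-HIT  vc=[10, 27, 31, 14, 11]
12: 0xb4 (blk 11, set 3) → VC-HIT  vc=[10, 27, 31, 14, 19]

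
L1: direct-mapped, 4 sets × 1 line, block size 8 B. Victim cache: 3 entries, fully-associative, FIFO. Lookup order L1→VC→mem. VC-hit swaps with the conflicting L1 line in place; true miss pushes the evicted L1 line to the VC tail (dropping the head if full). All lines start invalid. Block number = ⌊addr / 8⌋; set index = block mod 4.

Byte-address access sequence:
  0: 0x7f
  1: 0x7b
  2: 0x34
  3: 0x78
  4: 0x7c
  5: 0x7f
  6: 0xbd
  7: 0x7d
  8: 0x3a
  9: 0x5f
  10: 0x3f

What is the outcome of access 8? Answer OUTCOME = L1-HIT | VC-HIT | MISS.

#0 0x7f→b15/s3 MISS; vc=[]
#1 0x7b→b15/s3 L1-HIT; vc=[]
#2 0x34→b6/s2 MISS; vc=[]
#3 0x78→b15/s3 L1-HIT; vc=[]
#4 0x7c→b15/s3 L1-HIT; vc=[]
#5 0x7f→b15/s3 L1-HIT; vc=[]
#6 0xbd→b23/s3 MISS; vc=[15]
#7 0x7d→b15/s3 VC-HIT; vc=[23]
#8 0x3a→b7/s3 MISS; vc=[23,15]
#9 0x5f→b11/s3 MISS; vc=[23,15,7]
#10 0x3f→b7/s3 VC-HIT; vc=[23,15,11]

OUTCOME = MISS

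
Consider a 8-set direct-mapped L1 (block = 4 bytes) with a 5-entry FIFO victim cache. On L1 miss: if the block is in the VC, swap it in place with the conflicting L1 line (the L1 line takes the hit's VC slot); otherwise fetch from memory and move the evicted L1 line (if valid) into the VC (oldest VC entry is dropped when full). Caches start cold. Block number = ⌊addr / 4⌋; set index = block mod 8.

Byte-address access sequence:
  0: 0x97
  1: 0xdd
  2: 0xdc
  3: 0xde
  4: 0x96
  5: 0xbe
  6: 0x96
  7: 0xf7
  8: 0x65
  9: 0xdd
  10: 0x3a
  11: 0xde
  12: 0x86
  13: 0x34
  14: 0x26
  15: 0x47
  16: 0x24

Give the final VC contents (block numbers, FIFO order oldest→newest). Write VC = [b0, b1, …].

0: 0x97 (blk 37, set 5) → MISS  vc=[]
1: 0xdd (blk 55, set 7) → MISS  vc=[]
2: 0xdc (blk 55, set 7) → L1-HIT  vc=[]
3: 0xde (blk 55, set 7) → L1-HIT  vc=[]
4: 0x96 (blk 37, set 5) → L1-HIT  vc=[]
5: 0xbe (blk 47, set 7) → MISS  vc=[55]
6: 0x96 (blk 37, set 5) → L1-HIT  vc=[55]
7: 0xf7 (blk 61, set 5) → MISS  vc=[55, 37]
8: 0x65 (blk 25, set 1) → MISS  vc=[55, 37]
9: 0xdd (blk 55, set 7) → VC-HIT  vc=[47, 37]
10: 0x3a (blk 14, set 6) → MISS  vc=[47, 37]
11: 0xde (blk 55, set 7) → L1-HIT  vc=[47, 37]
12: 0x86 (blk 33, set 1) → MISS  vc=[47, 37, 25]
13: 0x34 (blk 13, set 5) → MISS  vc=[47, 37, 25, 61]
14: 0x26 (blk 9, set 1) → MISS  vc=[47, 37, 25, 61, 33]
15: 0x47 (blk 17, set 1) → MISS  vc=[37, 25, 61, 33, 9]
16: 0x24 (blk 9, set 1) → VC-HIT  vc=[37, 25, 61, 33, 17]

VC = [37, 25, 61, 33, 17]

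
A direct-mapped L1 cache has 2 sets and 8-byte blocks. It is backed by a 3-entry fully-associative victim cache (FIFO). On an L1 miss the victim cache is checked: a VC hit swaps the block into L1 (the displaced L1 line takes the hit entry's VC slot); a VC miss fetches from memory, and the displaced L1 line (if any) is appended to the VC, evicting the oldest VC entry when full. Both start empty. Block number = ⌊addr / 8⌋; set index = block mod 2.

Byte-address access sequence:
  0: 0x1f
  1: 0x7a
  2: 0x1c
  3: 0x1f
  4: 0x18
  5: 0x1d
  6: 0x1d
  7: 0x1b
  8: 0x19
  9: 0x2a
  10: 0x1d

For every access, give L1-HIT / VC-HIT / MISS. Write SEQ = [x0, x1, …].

0: 0x1f (blk 3, set 1) → MISS  vc=[]
1: 0x7a (blk 15, set 1) → MISS  vc=[3]
2: 0x1c (blk 3, set 1) → VC-HIT  vc=[15]
3: 0x1f (blk 3, set 1) → L1-HIT  vc=[15]
4: 0x18 (blk 3, set 1) → L1-HIT  vc=[15]
5: 0x1d (blk 3, set 1) → L1-HIT  vc=[15]
6: 0x1d (blk 3, set 1) → L1-HIT  vc=[15]
7: 0x1b (blk 3, set 1) → L1-HIT  vc=[15]
8: 0x19 (blk 3, set 1) → L1-HIT  vc=[15]
9: 0x2a (blk 5, set 1) → MISS  vc=[15, 3]
10: 0x1d (blk 3, set 1) → VC-HIT  vc=[15, 5]

SEQ = [MISS, MISS, VC-HIT, L1-HIT, L1-HIT, L1-HIT, L1-HIT, L1-HIT, L1-HIT, MISS, VC-HIT]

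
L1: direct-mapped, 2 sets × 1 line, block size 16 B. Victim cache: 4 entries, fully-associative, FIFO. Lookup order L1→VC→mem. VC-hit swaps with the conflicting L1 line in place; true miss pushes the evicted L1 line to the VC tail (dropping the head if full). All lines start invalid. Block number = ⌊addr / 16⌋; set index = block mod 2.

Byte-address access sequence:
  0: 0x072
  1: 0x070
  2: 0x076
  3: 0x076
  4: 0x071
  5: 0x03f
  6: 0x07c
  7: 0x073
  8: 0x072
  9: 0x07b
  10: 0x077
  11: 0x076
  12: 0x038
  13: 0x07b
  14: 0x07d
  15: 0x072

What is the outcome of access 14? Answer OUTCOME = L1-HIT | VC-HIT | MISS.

OUTCOME = L1-HIT

  [0] addr=0x72 blk=7 s=1: MISS | VC []
  [1] addr=0x70 blk=7 s=1: L1-HIT | VC []
  [2] addr=0x76 blk=7 s=1: L1-HIT | VC []
  [3] addr=0x76 blk=7 s=1: L1-HIT | VC []
  [4] addr=0x71 blk=7 s=1: L1-HIT | VC []
  [5] addr=0x3f blk=3 s=1: MISS | VC [7]
  [6] addr=0x7c blk=7 s=1: VC-HIT | VC [3]
  [7] addr=0x73 blk=7 s=1: L1-HIT | VC [3]
  [8] addr=0x72 blk=7 s=1: L1-HIT | VC [3]
  [9] addr=0x7b blk=7 s=1: L1-HIT | VC [3]
  [10] addr=0x77 blk=7 s=1: L1-HIT | VC [3]
  [11] addr=0x76 blk=7 s=1: L1-HIT | VC [3]
  [12] addr=0x38 blk=3 s=1: VC-HIT | VC [7]
  [13] addr=0x7b blk=7 s=1: VC-HIT | VC [3]
  [14] addr=0x7d blk=7 s=1: L1-HIT | VC [3]
  [15] addr=0x72 blk=7 s=1: L1-HIT | VC [3]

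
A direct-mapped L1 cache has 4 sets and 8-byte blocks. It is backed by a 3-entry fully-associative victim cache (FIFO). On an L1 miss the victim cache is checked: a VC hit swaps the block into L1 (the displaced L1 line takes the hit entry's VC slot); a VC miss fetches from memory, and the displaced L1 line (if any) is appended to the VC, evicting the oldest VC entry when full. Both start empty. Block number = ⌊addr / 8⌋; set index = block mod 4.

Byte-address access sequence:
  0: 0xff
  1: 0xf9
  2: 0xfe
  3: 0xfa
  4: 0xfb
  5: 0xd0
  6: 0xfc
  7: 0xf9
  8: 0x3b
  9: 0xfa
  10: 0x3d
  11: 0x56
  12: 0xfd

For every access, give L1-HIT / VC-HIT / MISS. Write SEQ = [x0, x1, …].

SEQ = [MISS, L1-HIT, L1-HIT, L1-HIT, L1-HIT, MISS, L1-HIT, L1-HIT, MISS, VC-HIT, VC-HIT, MISS, VC-HIT]

#0 0xff→b31/s3 MISS; vc=[]
#1 0xf9→b31/s3 L1-HIT; vc=[]
#2 0xfe→b31/s3 L1-HIT; vc=[]
#3 0xfa→b31/s3 L1-HIT; vc=[]
#4 0xfb→b31/s3 L1-HIT; vc=[]
#5 0xd0→b26/s2 MISS; vc=[]
#6 0xfc→b31/s3 L1-HIT; vc=[]
#7 0xf9→b31/s3 L1-HIT; vc=[]
#8 0x3b→b7/s3 MISS; vc=[31]
#9 0xfa→b31/s3 VC-HIT; vc=[7]
#10 0x3d→b7/s3 VC-HIT; vc=[31]
#11 0x56→b10/s2 MISS; vc=[31,26]
#12 0xfd→b31/s3 VC-HIT; vc=[7,26]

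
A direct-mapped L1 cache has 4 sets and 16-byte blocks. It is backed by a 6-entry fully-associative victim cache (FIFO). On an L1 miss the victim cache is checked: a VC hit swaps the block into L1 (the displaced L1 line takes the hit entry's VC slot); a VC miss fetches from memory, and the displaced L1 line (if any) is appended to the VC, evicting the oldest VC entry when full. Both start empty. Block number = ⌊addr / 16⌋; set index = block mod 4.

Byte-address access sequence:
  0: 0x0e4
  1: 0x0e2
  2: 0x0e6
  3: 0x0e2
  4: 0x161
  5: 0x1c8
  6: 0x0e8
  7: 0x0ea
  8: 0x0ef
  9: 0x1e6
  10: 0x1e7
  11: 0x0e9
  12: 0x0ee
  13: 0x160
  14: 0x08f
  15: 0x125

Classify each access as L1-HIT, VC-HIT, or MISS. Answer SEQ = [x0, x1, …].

  [0] addr=0xe4 blk=14 s=2: MISS | VC []
  [1] addr=0xe2 blk=14 s=2: L1-HIT | VC []
  [2] addr=0xe6 blk=14 s=2: L1-HIT | VC []
  [3] addr=0xe2 blk=14 s=2: L1-HIT | VC []
  [4] addr=0x161 blk=22 s=2: MISS | VC [14]
  [5] addr=0x1c8 blk=28 s=0: MISS | VC [14]
  [6] addr=0xe8 blk=14 s=2: VC-HIT | VC [22]
  [7] addr=0xea blk=14 s=2: L1-HIT | VC [22]
  [8] addr=0xef blk=14 s=2: L1-HIT | VC [22]
  [9] addr=0x1e6 blk=30 s=2: MISS | VC [22, 14]
  [10] addr=0x1e7 blk=30 s=2: L1-HIT | VC [22, 14]
  [11] addr=0xe9 blk=14 s=2: VC-HIT | VC [22, 30]
  [12] addr=0xee blk=14 s=2: L1-HIT | VC [22, 30]
  [13] addr=0x160 blk=22 s=2: VC-HIT | VC [14, 30]
  [14] addr=0x8f blk=8 s=0: MISS | VC [14, 30, 28]
  [15] addr=0x125 blk=18 s=2: MISS | VC [14, 30, 28, 22]

SEQ = [MISS, L1-HIT, L1-HIT, L1-HIT, MISS, MISS, VC-HIT, L1-HIT, L1-HIT, MISS, L1-HIT, VC-HIT, L1-HIT, VC-HIT, MISS, MISS]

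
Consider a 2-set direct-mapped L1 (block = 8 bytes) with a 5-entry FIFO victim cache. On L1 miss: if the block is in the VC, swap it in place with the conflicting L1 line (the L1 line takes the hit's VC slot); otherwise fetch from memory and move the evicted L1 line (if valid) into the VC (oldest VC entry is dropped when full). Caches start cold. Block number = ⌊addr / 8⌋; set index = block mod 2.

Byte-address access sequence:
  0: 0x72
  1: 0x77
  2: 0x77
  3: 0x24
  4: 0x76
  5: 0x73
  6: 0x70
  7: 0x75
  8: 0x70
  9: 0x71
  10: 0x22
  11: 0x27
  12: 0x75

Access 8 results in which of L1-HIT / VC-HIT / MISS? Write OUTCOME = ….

OUTCOME = L1-HIT

0: 0x72 (blk 14, set 0) → MISS  vc=[]
1: 0x77 (blk 14, set 0) → L1-HIT  vc=[]
2: 0x77 (blk 14, set 0) → L1-HIT  vc=[]
3: 0x24 (blk 4, set 0) → MISS  vc=[14]
4: 0x76 (blk 14, set 0) → VC-HIT  vc=[4]
5: 0x73 (blk 14, set 0) → L1-HIT  vc=[4]
6: 0x70 (blk 14, set 0) → L1-HIT  vc=[4]
7: 0x75 (blk 14, set 0) → L1-HIT  vc=[4]
8: 0x70 (blk 14, set 0) → L1-HIT  vc=[4]
9: 0x71 (blk 14, set 0) → L1-HIT  vc=[4]
10: 0x22 (blk 4, set 0) → VC-HIT  vc=[14]
11: 0x27 (blk 4, set 0) → L1-HIT  vc=[14]
12: 0x75 (blk 14, set 0) → VC-HIT  vc=[4]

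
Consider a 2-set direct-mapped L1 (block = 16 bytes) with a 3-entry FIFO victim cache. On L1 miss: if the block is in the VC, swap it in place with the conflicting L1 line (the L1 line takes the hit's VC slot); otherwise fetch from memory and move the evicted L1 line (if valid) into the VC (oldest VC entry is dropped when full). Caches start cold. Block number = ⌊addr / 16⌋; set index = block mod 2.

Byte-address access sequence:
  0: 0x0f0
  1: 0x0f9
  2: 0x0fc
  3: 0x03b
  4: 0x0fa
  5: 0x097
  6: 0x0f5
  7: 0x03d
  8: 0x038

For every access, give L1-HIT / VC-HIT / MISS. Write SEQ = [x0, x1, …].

SEQ = [MISS, L1-HIT, L1-HIT, MISS, VC-HIT, MISS, VC-HIT, VC-HIT, L1-HIT]

#0 0xf0→b15/s1 MISS; vc=[]
#1 0xf9→b15/s1 L1-HIT; vc=[]
#2 0xfc→b15/s1 L1-HIT; vc=[]
#3 0x3b→b3/s1 MISS; vc=[15]
#4 0xfa→b15/s1 VC-HIT; vc=[3]
#5 0x97→b9/s1 MISS; vc=[3,15]
#6 0xf5→b15/s1 VC-HIT; vc=[3,9]
#7 0x3d→b3/s1 VC-HIT; vc=[15,9]
#8 0x38→b3/s1 L1-HIT; vc=[15,9]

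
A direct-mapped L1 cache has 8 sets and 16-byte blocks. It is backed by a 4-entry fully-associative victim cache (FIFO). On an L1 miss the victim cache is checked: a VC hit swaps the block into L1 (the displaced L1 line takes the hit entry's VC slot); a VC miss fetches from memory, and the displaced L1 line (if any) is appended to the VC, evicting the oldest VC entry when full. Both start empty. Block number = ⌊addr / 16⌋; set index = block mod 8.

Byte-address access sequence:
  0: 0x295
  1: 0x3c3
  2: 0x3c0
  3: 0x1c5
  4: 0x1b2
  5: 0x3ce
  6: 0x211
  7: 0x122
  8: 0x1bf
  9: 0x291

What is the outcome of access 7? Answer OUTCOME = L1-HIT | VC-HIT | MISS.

OUTCOME = MISS

  [0] addr=0x295 blk=41 s=1: MISS | VC []
  [1] addr=0x3c3 blk=60 s=4: MISS | VC []
  [2] addr=0x3c0 blk=60 s=4: L1-HIT | VC []
  [3] addr=0x1c5 blk=28 s=4: MISS | VC [60]
  [4] addr=0x1b2 blk=27 s=3: MISS | VC [60]
  [5] addr=0x3ce blk=60 s=4: VC-HIT | VC [28]
  [6] addr=0x211 blk=33 s=1: MISS | VC [28, 41]
  [7] addr=0x122 blk=18 s=2: MISS | VC [28, 41]
  [8] addr=0x1bf blk=27 s=3: L1-HIT | VC [28, 41]
  [9] addr=0x291 blk=41 s=1: VC-HIT | VC [28, 33]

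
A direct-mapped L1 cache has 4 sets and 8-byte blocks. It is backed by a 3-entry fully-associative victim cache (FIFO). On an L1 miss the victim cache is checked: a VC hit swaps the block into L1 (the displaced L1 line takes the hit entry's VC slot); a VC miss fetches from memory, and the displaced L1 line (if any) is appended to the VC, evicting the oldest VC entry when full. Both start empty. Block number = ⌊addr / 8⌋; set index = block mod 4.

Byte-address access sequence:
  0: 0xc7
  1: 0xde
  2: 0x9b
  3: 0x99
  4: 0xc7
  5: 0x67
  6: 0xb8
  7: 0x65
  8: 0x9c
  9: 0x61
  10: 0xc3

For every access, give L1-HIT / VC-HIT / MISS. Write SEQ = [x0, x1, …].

  [0] addr=0xc7 blk=24 s=0: MISS | VC []
  [1] addr=0xde blk=27 s=3: MISS | VC []
  [2] addr=0x9b blk=19 s=3: MISS | VC [27]
  [3] addr=0x99 blk=19 s=3: L1-HIT | VC [27]
  [4] addr=0xc7 blk=24 s=0: L1-HIT | VC [27]
  [5] addr=0x67 blk=12 s=0: MISS | VC [27, 24]
  [6] addr=0xb8 blk=23 s=3: MISS | VC [27, 24, 19]
  [7] addr=0x65 blk=12 s=0: L1-HIT | VC [27, 24, 19]
  [8] addr=0x9c blk=19 s=3: VC-HIT | VC [27, 24, 23]
  [9] addr=0x61 blk=12 s=0: L1-HIT | VC [27, 24, 23]
  [10] addr=0xc3 blk=24 s=0: VC-HIT | VC [27, 12, 23]

SEQ = [MISS, MISS, MISS, L1-HIT, L1-HIT, MISS, MISS, L1-HIT, VC-HIT, L1-HIT, VC-HIT]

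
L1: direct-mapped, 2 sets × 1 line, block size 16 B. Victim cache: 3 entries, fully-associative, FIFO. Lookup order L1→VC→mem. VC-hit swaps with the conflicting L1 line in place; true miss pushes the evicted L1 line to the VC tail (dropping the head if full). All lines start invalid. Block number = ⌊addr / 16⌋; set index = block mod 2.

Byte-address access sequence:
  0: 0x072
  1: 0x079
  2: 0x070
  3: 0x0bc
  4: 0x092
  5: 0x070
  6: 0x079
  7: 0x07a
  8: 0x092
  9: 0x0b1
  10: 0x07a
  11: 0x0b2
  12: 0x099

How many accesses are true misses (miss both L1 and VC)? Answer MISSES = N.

0: 0x72 (blk 7, set 1) → MISS  vc=[]
1: 0x79 (blk 7, set 1) → L1-HIT  vc=[]
2: 0x70 (blk 7, set 1) → L1-HIT  vc=[]
3: 0xbc (blk 11, set 1) → MISS  vc=[7]
4: 0x92 (blk 9, set 1) → MISS  vc=[7, 11]
5: 0x70 (blk 7, set 1) → VC-HIT  vc=[9, 11]
6: 0x79 (blk 7, set 1) → L1-HIT  vc=[9, 11]
7: 0x7a (blk 7, set 1) → L1-HIT  vc=[9, 11]
8: 0x92 (blk 9, set 1) → VC-HIT  vc=[7, 11]
9: 0xb1 (blk 11, set 1) → VC-HIT  vc=[7, 9]
10: 0x7a (blk 7, set 1) → VC-HIT  vc=[11, 9]
11: 0xb2 (blk 11, set 1) → VC-HIT  vc=[7, 9]
12: 0x99 (blk 9, set 1) → VC-HIT  vc=[7, 11]

MISSES = 3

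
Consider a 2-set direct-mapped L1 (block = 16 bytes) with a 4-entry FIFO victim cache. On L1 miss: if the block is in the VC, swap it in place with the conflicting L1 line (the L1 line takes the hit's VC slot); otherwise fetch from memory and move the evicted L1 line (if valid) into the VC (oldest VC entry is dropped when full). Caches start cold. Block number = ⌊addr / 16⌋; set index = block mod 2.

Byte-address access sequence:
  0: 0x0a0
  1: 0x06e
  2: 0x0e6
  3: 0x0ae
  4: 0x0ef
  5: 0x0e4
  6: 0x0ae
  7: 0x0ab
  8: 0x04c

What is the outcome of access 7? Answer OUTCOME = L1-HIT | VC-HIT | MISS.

OUTCOME = L1-HIT

#0 0xa0→b10/s0 MISS; vc=[]
#1 0x6e→b6/s0 MISS; vc=[10]
#2 0xe6→b14/s0 MISS; vc=[10,6]
#3 0xae→b10/s0 VC-HIT; vc=[14,6]
#4 0xef→b14/s0 VC-HIT; vc=[10,6]
#5 0xe4→b14/s0 L1-HIT; vc=[10,6]
#6 0xae→b10/s0 VC-HIT; vc=[14,6]
#7 0xab→b10/s0 L1-HIT; vc=[14,6]
#8 0x4c→b4/s0 MISS; vc=[14,6,10]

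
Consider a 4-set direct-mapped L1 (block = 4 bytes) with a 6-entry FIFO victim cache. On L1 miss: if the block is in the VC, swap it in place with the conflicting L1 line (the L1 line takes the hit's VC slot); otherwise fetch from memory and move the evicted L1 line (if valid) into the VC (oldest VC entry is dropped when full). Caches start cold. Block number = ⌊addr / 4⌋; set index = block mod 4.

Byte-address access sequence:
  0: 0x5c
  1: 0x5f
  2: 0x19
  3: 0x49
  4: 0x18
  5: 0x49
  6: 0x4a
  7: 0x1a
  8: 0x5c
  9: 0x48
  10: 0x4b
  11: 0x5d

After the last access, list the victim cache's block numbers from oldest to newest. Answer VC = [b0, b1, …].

  [0] addr=0x5c blk=23 s=3: MISS | VC []
  [1] addr=0x5f blk=23 s=3: L1-HIT | VC []
  [2] addr=0x19 blk=6 s=2: MISS | VC []
  [3] addr=0x49 blk=18 s=2: MISS | VC [6]
  [4] addr=0x18 blk=6 s=2: VC-HIT | VC [18]
  [5] addr=0x49 blk=18 s=2: VC-HIT | VC [6]
  [6] addr=0x4a blk=18 s=2: L1-HIT | VC [6]
  [7] addr=0x1a blk=6 s=2: VC-HIT | VC [18]
  [8] addr=0x5c blk=23 s=3: L1-HIT | VC [18]
  [9] addr=0x48 blk=18 s=2: VC-HIT | VC [6]
  [10] addr=0x4b blk=18 s=2: L1-HIT | VC [6]
  [11] addr=0x5d blk=23 s=3: L1-HIT | VC [6]

VC = [6]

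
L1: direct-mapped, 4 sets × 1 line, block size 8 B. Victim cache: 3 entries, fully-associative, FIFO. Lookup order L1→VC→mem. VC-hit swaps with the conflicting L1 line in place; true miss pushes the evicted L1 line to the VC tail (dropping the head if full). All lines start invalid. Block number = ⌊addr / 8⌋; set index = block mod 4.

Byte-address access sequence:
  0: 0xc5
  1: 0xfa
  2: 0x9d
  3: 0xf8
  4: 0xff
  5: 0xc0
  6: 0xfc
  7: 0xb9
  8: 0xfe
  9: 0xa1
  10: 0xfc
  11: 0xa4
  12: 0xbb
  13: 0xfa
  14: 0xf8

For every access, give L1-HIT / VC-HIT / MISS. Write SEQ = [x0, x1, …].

0: 0xc5 (blk 24, set 0) → MISS  vc=[]
1: 0xfa (blk 31, set 3) → MISS  vc=[]
2: 0x9d (blk 19, set 3) → MISS  vc=[31]
3: 0xf8 (blk 31, set 3) → VC-HIT  vc=[19]
4: 0xff (blk 31, set 3) → L1-HIT  vc=[19]
5: 0xc0 (blk 24, set 0) → L1-HIT  vc=[19]
6: 0xfc (blk 31, set 3) → L1-HIT  vc=[19]
7: 0xb9 (blk 23, set 3) → MISS  vc=[19, 31]
8: 0xfe (blk 31, set 3) → VC-HIT  vc=[19, 23]
9: 0xa1 (blk 20, set 0) → MISS  vc=[19, 23, 24]
10: 0xfc (blk 31, set 3) → L1-HIT  vc=[19, 23, 24]
11: 0xa4 (blk 20, set 0) → L1-HIT  vc=[19, 23, 24]
12: 0xbb (blk 23, set 3) → VC-HIT  vc=[19, 31, 24]
13: 0xfa (blk 31, set 3) → VC-HIT  vc=[19, 23, 24]
14: 0xf8 (blk 31, set 3) → L1-HIT  vc=[19, 23, 24]

SEQ = [MISS, MISS, MISS, VC-HIT, L1-HIT, L1-HIT, L1-HIT, MISS, VC-HIT, MISS, L1-HIT, L1-HIT, VC-HIT, VC-HIT, L1-HIT]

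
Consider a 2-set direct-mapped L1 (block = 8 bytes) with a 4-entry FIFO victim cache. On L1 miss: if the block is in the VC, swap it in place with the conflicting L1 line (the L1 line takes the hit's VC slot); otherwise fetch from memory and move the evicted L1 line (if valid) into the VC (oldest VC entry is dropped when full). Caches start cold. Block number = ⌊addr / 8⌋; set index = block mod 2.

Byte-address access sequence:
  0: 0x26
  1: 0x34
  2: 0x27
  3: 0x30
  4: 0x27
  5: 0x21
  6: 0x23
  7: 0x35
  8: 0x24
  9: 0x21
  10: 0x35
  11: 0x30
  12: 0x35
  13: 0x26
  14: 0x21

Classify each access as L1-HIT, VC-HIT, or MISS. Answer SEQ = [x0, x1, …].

SEQ = [MISS, MISS, VC-HIT, VC-HIT, VC-HIT, L1-HIT, L1-HIT, VC-HIT, VC-HIT, L1-HIT, VC-HIT, L1-HIT, L1-HIT, VC-HIT, L1-HIT]

  [0] addr=0x26 blk=4 s=0: MISS | VC []
  [1] addr=0x34 blk=6 s=0: MISS | VC [4]
  [2] addr=0x27 blk=4 s=0: VC-HIT | VC [6]
  [3] addr=0x30 blk=6 s=0: VC-HIT | VC [4]
  [4] addr=0x27 blk=4 s=0: VC-HIT | VC [6]
  [5] addr=0x21 blk=4 s=0: L1-HIT | VC [6]
  [6] addr=0x23 blk=4 s=0: L1-HIT | VC [6]
  [7] addr=0x35 blk=6 s=0: VC-HIT | VC [4]
  [8] addr=0x24 blk=4 s=0: VC-HIT | VC [6]
  [9] addr=0x21 blk=4 s=0: L1-HIT | VC [6]
  [10] addr=0x35 blk=6 s=0: VC-HIT | VC [4]
  [11] addr=0x30 blk=6 s=0: L1-HIT | VC [4]
  [12] addr=0x35 blk=6 s=0: L1-HIT | VC [4]
  [13] addr=0x26 blk=4 s=0: VC-HIT | VC [6]
  [14] addr=0x21 blk=4 s=0: L1-HIT | VC [6]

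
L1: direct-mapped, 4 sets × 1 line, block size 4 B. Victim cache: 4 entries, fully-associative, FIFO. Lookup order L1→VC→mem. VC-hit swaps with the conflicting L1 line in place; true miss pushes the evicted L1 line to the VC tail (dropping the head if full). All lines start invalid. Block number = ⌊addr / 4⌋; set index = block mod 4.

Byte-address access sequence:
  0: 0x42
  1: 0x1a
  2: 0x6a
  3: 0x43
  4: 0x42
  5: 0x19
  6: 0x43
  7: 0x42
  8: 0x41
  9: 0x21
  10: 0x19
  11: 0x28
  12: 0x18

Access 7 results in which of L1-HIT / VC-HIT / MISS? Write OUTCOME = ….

#0 0x42→b16/s0 MISS; vc=[]
#1 0x1a→b6/s2 MISS; vc=[]
#2 0x6a→b26/s2 MISS; vc=[6]
#3 0x43→b16/s0 L1-HIT; vc=[6]
#4 0x42→b16/s0 L1-HIT; vc=[6]
#5 0x19→b6/s2 VC-HIT; vc=[26]
#6 0x43→b16/s0 L1-HIT; vc=[26]
#7 0x42→b16/s0 L1-HIT; vc=[26]
#8 0x41→b16/s0 L1-HIT; vc=[26]
#9 0x21→b8/s0 MISS; vc=[26,16]
#10 0x19→b6/s2 L1-HIT; vc=[26,16]
#11 0x28→b10/s2 MISS; vc=[26,16,6]
#12 0x18→b6/s2 VC-HIT; vc=[26,16,10]

OUTCOME = L1-HIT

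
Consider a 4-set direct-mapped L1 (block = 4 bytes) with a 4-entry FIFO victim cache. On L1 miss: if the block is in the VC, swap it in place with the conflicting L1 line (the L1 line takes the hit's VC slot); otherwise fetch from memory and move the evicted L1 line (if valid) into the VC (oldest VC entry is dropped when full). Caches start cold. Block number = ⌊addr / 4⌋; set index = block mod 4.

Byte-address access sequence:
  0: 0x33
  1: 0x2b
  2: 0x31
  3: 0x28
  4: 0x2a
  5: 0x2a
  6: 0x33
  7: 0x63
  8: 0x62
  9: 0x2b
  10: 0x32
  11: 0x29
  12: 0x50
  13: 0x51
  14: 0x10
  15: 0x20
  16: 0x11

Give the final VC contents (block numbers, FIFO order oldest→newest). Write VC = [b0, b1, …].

#0 0x33→b12/s0 MISS; vc=[]
#1 0x2b→b10/s2 MISS; vc=[]
#2 0x31→b12/s0 L1-HIT; vc=[]
#3 0x28→b10/s2 L1-HIT; vc=[]
#4 0x2a→b10/s2 L1-HIT; vc=[]
#5 0x2a→b10/s2 L1-HIT; vc=[]
#6 0x33→b12/s0 L1-HIT; vc=[]
#7 0x63→b24/s0 MISS; vc=[12]
#8 0x62→b24/s0 L1-HIT; vc=[12]
#9 0x2b→b10/s2 L1-HIT; vc=[12]
#10 0x32→b12/s0 VC-HIT; vc=[24]
#11 0x29→b10/s2 L1-HIT; vc=[24]
#12 0x50→b20/s0 MISS; vc=[24,12]
#13 0x51→b20/s0 L1-HIT; vc=[24,12]
#14 0x10→b4/s0 MISS; vc=[24,12,20]
#15 0x20→b8/s0 MISS; vc=[24,12,20,4]
#16 0x11→b4/s0 VC-HIT; vc=[24,12,20,8]

VC = [24, 12, 20, 8]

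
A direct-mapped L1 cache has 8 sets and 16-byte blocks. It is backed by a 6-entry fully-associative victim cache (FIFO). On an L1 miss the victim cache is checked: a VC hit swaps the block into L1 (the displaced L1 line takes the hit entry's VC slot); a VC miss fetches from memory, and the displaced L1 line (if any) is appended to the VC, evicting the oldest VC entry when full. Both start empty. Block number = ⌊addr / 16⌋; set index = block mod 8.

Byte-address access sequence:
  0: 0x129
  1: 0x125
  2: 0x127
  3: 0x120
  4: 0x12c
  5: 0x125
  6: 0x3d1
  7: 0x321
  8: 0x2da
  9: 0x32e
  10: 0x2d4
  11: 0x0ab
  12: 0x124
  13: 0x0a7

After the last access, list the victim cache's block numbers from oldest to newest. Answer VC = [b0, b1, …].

VC = [18, 61, 50]

#0 0x129→b18/s2 MISS; vc=[]
#1 0x125→b18/s2 L1-HIT; vc=[]
#2 0x127→b18/s2 L1-HIT; vc=[]
#3 0x120→b18/s2 L1-HIT; vc=[]
#4 0x12c→b18/s2 L1-HIT; vc=[]
#5 0x125→b18/s2 L1-HIT; vc=[]
#6 0x3d1→b61/s5 MISS; vc=[]
#7 0x321→b50/s2 MISS; vc=[18]
#8 0x2da→b45/s5 MISS; vc=[18,61]
#9 0x32e→b50/s2 L1-HIT; vc=[18,61]
#10 0x2d4→b45/s5 L1-HIT; vc=[18,61]
#11 0xab→b10/s2 MISS; vc=[18,61,50]
#12 0x124→b18/s2 VC-HIT; vc=[10,61,50]
#13 0xa7→b10/s2 VC-HIT; vc=[18,61,50]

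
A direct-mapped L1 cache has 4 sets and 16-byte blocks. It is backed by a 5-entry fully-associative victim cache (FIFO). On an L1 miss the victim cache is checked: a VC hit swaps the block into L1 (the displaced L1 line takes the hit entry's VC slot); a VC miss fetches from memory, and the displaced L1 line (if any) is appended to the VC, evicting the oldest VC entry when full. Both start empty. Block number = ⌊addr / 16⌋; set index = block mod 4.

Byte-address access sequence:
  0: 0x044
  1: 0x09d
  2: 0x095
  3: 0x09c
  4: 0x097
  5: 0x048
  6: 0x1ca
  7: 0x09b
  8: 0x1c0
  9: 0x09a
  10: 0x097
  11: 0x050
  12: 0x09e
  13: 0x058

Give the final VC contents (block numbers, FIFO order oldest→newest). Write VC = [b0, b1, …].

#0 0x44→b4/s0 MISS; vc=[]
#1 0x9d→b9/s1 MISS; vc=[]
#2 0x95→b9/s1 L1-HIT; vc=[]
#3 0x9c→b9/s1 L1-HIT; vc=[]
#4 0x97→b9/s1 L1-HIT; vc=[]
#5 0x48→b4/s0 L1-HIT; vc=[]
#6 0x1ca→b28/s0 MISS; vc=[4]
#7 0x9b→b9/s1 L1-HIT; vc=[4]
#8 0x1c0→b28/s0 L1-HIT; vc=[4]
#9 0x9a→b9/s1 L1-HIT; vc=[4]
#10 0x97→b9/s1 L1-HIT; vc=[4]
#11 0x50→b5/s1 MISS; vc=[4,9]
#12 0x9e→b9/s1 VC-HIT; vc=[4,5]
#13 0x58→b5/s1 VC-HIT; vc=[4,9]

VC = [4, 9]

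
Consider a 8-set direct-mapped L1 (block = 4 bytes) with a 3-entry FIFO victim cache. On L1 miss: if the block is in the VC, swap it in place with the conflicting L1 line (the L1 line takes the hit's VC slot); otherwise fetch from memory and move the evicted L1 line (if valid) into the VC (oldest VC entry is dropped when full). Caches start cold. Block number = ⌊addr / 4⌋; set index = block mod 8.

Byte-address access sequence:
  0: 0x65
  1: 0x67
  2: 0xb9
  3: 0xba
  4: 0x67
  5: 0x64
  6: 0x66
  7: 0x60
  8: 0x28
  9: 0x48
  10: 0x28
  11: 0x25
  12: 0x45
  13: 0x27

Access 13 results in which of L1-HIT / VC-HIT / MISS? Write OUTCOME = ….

0: 0x65 (blk 25, set 1) → MISS  vc=[]
1: 0x67 (blk 25, set 1) → L1-HIT  vc=[]
2: 0xb9 (blk 46, set 6) → MISS  vc=[]
3: 0xba (blk 46, set 6) → L1-HIT  vc=[]
4: 0x67 (blk 25, set 1) → L1-HIT  vc=[]
5: 0x64 (blk 25, set 1) → L1-HIT  vc=[]
6: 0x66 (blk 25, set 1) → L1-HIT  vc=[]
7: 0x60 (blk 24, set 0) → MISS  vc=[]
8: 0x28 (blk 10, set 2) → MISS  vc=[]
9: 0x48 (blk 18, set 2) → MISS  vc=[10]
10: 0x28 (blk 10, set 2) → VC-HIT  vc=[18]
11: 0x25 (blk 9, set 1) → MISS  vc=[18, 25]
12: 0x45 (blk 17, set 1) → MISS  vc=[18, 25, 9]
13: 0x27 (blk 9, set 1) → VC-HIT  vc=[18, 25, 17]

OUTCOME = VC-HIT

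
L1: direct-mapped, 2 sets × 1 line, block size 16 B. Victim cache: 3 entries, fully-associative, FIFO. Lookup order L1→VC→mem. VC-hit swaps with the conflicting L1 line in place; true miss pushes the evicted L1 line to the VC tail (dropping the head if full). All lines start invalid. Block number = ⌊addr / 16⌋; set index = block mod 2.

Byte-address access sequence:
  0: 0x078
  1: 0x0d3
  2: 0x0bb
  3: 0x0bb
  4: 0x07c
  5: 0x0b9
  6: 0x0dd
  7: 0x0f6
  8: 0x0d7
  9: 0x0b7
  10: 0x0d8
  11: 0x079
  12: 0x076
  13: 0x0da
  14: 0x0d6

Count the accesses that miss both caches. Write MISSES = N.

MISSES = 4

0: 0x78 (blk 7, set 1) → MISS  vc=[]
1: 0xd3 (blk 13, set 1) → MISS  vc=[7]
2: 0xbb (blk 11, set 1) → MISS  vc=[7, 13]
3: 0xbb (blk 11, set 1) → L1-HIT  vc=[7, 13]
4: 0x7c (blk 7, set 1) → VC-HIT  vc=[11, 13]
5: 0xb9 (blk 11, set 1) → VC-HIT  vc=[7, 13]
6: 0xdd (blk 13, set 1) → VC-HIT  vc=[7, 11]
7: 0xf6 (blk 15, set 1) → MISS  vc=[7, 11, 13]
8: 0xd7 (blk 13, set 1) → VC-HIT  vc=[7, 11, 15]
9: 0xb7 (blk 11, set 1) → VC-HIT  vc=[7, 13, 15]
10: 0xd8 (blk 13, set 1) → VC-HIT  vc=[7, 11, 15]
11: 0x79 (blk 7, set 1) → VC-HIT  vc=[13, 11, 15]
12: 0x76 (blk 7, set 1) → L1-HIT  vc=[13, 11, 15]
13: 0xda (blk 13, set 1) → VC-HIT  vc=[7, 11, 15]
14: 0xd6 (blk 13, set 1) → L1-HIT  vc=[7, 11, 15]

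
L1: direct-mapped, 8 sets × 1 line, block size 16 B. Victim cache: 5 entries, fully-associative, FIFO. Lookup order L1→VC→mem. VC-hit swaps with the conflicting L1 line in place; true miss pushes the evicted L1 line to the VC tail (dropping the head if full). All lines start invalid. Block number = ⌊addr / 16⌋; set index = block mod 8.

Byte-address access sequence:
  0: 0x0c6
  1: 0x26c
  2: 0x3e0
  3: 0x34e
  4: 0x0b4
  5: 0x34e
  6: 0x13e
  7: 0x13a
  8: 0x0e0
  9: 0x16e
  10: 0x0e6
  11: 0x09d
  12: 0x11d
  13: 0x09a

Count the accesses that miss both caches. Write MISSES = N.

0: 0xc6 (blk 12, set 4) → MISS  vc=[]
1: 0x26c (blk 38, set 6) → MISS  vc=[]
2: 0x3e0 (blk 62, set 6) → MISS  vc=[38]
3: 0x34e (blk 52, set 4) → MISS  vc=[38, 12]
4: 0xb4 (blk 11, set 3) → MISS  vc=[38, 12]
5: 0x34e (blk 52, set 4) → L1-HIT  vc=[38, 12]
6: 0x13e (blk 19, set 3) → MISS  vc=[38, 12, 11]
7: 0x13a (blk 19, set 3) → L1-HIT  vc=[38, 12, 11]
8: 0xe0 (blk 14, set 6) → MISS  vc=[38, 12, 11, 62]
9: 0x16e (blk 22, set 6) → MISS  vc=[38, 12, 11, 62, 14]
10: 0xe6 (blk 14, set 6) → VC-HIT  vc=[38, 12, 11, 62, 22]
11: 0x9d (blk 9, set 1) → MISS  vc=[38, 12, 11, 62, 22]
12: 0x11d (blk 17, set 1) → MISS  vc=[12, 11, 62, 22, 9]
13: 0x9a (blk 9, set 1) → VC-HIT  vc=[12, 11, 62, 22, 17]

MISSES = 10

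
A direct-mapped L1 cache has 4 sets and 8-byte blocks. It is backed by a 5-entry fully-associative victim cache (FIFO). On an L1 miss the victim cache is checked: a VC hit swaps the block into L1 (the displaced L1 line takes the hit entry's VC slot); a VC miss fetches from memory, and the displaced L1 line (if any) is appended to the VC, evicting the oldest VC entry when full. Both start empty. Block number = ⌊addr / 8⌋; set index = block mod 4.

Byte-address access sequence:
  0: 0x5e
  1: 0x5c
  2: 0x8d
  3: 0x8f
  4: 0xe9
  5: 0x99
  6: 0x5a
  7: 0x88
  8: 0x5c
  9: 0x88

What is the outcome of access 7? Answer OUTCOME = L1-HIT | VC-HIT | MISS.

#0 0x5e→b11/s3 MISS; vc=[]
#1 0x5c→b11/s3 L1-HIT; vc=[]
#2 0x8d→b17/s1 MISS; vc=[]
#3 0x8f→b17/s1 L1-HIT; vc=[]
#4 0xe9→b29/s1 MISS; vc=[17]
#5 0x99→b19/s3 MISS; vc=[17,11]
#6 0x5a→b11/s3 VC-HIT; vc=[17,19]
#7 0x88→b17/s1 VC-HIT; vc=[29,19]
#8 0x5c→b11/s3 L1-HIT; vc=[29,19]
#9 0x88→b17/s1 L1-HIT; vc=[29,19]

OUTCOME = VC-HIT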